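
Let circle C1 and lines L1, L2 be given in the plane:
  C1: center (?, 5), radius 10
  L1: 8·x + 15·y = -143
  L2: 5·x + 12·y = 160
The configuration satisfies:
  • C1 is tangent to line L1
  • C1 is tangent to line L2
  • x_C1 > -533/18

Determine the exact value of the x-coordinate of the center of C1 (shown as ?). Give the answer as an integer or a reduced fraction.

1. [C1‖L1]  x_C1² + (109/2)x_C1 + 291 = 0  ⇒  x_C1 = -97/2 or -6
2. [C1‖L2]  x_C1² − 40x_C1 − 276 = 0  ⇒  x_C1 = -6 or 46

-6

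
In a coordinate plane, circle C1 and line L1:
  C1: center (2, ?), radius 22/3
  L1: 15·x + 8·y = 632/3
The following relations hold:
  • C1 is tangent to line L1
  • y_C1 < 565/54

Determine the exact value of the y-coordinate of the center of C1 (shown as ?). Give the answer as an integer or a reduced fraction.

1. [C1‖L1]  y_C1² − (271/6)y_C1 + 1603/6 = 0  ⇒  y_C1 = 7 or 229/6
2. given y_C1 < 565/54: keep 7

7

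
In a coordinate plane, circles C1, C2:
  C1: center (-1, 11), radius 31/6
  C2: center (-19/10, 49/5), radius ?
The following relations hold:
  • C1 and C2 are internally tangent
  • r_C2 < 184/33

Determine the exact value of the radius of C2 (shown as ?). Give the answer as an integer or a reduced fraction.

1. [int C1,C2]  r_C2² − (31/3)r_C2 + 220/9 = 0  ⇒  r_C2 = 11/3 or 20/3
2. given r_C2 < 184/33: keep 11/3

11/3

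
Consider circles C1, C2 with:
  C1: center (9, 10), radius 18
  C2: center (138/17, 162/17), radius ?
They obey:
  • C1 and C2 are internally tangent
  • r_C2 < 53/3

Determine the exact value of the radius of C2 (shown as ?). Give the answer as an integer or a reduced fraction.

17

1. [int C1,C2]  r_C2² − 36r_C2 + 323 = 0  ⇒  r_C2 = 17 or 19
2. given r_C2 < 53/3: keep 17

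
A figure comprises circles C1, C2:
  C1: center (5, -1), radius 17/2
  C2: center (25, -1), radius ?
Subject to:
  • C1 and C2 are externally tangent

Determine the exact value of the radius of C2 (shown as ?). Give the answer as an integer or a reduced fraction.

23/2

1. [ext C1·C2]  r_C2² + 17r_C2 − 1311/4 = 0  ⇒  r_C2 = 23/2 (r>0 drops 1)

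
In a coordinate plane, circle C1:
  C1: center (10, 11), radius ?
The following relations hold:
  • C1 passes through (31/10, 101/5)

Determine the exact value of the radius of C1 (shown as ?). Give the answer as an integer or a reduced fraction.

23/2

1. [C1∋P]  r_C1² − 529/4 = 0  ⇒  r_C1 = 23/2 (r>0 drops 1)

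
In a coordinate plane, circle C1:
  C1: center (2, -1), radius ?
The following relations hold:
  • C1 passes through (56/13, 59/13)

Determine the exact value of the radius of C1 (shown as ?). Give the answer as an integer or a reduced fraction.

6

1. [C1∋P]  r_C1² − 36 = 0  ⇒  r_C1 = 6 (r>0 drops 1)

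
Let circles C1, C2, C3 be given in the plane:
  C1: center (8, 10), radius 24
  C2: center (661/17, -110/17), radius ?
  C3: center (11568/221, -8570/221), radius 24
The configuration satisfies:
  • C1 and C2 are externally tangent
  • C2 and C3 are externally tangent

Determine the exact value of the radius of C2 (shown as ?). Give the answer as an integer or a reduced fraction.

11

1. [ext C1·C2]  r_C2² + 48r_C2 − 649 = 0  ⇒  r_C2 = 11 (r>0 drops 1)
2. [ext C2·C3]  r_C2² + 48r_C2 − 649 = 0  ⇒  r_C2 = 11 (r>0 drops 1)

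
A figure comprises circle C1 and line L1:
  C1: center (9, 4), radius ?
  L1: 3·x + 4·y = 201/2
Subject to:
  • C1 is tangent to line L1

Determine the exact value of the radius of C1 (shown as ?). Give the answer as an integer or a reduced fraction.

1. [C1‖L1]  r_C1² − 529/4 = 0  ⇒  r_C1 = 23/2 (r>0 drops 1)

23/2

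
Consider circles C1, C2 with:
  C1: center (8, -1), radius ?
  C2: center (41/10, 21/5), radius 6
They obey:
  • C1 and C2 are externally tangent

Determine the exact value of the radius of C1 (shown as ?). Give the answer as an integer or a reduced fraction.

1/2

1. [ext C1·C2]  r_C1² + 12r_C1 − 25/4 = 0  ⇒  r_C1 = 1/2 (r>0 drops 1)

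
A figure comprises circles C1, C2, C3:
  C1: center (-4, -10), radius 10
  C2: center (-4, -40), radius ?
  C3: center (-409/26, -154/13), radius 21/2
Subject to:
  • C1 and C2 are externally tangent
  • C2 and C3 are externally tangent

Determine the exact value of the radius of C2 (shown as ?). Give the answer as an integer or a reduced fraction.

20

1. [ext C1·C2]  r_C2² + 20r_C2 − 800 = 0  ⇒  r_C2 = 20 (r>0 drops 1)
2. [ext C2·C3]  r_C2² + 21r_C2 − 820 = 0  ⇒  r_C2 = 20 (r>0 drops 1)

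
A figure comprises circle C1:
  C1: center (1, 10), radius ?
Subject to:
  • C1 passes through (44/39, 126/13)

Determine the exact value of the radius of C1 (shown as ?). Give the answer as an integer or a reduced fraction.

1/3

1. [C1∋P]  r_C1² − 1/9 = 0  ⇒  r_C1 = 1/3 (r>0 drops 1)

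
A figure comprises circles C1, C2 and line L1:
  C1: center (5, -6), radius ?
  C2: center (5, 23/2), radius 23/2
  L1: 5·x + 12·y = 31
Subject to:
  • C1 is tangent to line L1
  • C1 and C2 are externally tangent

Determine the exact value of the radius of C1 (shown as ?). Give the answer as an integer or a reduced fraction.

1. [C1‖L1]  r_C1² − 36 = 0  ⇒  r_C1 = 6 (r>0 drops 1)
2. [ext C1·C2]  r_C1² + 23r_C1 − 174 = 0  ⇒  r_C1 = 6 (r>0 drops 1)

6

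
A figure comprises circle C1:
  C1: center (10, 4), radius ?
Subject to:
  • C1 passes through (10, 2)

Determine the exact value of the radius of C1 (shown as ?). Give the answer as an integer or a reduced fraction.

2

1. [C1∋P]  r_C1² − 4 = 0  ⇒  r_C1 = 2 (r>0 drops 1)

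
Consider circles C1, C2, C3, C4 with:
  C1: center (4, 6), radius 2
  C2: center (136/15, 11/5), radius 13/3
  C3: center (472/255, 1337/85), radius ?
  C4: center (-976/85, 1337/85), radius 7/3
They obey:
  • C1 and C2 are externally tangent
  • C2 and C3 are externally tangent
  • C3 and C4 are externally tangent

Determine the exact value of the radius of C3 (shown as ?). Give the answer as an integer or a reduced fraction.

1. [ext C2·C3]  r_C3² + (26/3)r_C3 − 649/3 = 0  ⇒  r_C3 = 11 (r>0 drops 1)
2. [ext C3·C4]  r_C3² + (14/3)r_C3 − 517/3 = 0  ⇒  r_C3 = 11 (r>0 drops 1)

11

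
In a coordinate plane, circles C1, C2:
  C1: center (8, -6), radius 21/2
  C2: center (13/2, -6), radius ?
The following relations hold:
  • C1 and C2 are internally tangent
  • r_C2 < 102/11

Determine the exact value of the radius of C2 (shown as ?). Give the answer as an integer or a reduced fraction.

1. [int C1,C2]  r_C2² − 21r_C2 + 108 = 0  ⇒  r_C2 = 9 or 12
2. given r_C2 < 102/11: keep 9

9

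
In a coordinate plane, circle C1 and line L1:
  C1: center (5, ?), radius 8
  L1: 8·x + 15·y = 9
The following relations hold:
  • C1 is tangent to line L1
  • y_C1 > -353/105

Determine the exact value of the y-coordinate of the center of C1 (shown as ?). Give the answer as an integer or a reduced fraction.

1. [C1‖L1]  y_C1² + (62/15)y_C1 − 1169/15 = 0  ⇒  y_C1 = -167/15 or 7
2. given y_C1 > -353/105: keep 7

7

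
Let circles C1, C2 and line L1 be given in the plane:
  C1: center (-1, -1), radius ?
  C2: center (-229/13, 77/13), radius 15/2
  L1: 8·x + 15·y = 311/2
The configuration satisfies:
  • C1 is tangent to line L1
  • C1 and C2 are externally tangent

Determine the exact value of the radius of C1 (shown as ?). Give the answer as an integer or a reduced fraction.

21/2

1. [C1‖L1]  r_C1² − 441/4 = 0  ⇒  r_C1 = 21/2 (r>0 drops 1)
2. [ext C1·C2]  r_C1² + 15r_C1 − 1071/4 = 0  ⇒  r_C1 = 21/2 (r>0 drops 1)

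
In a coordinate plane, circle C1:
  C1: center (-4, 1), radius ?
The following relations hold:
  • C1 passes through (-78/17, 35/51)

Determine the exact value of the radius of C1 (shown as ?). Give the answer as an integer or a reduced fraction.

2/3

1. [C1∋P]  r_C1² − 4/9 = 0  ⇒  r_C1 = 2/3 (r>0 drops 1)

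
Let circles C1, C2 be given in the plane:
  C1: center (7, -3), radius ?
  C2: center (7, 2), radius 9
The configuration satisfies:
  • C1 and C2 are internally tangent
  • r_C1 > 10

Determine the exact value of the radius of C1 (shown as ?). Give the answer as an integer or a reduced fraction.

1. [int C1,C2]  r_C1² − 18r_C1 + 56 = 0  ⇒  r_C1 = 4 or 14
2. given r_C1 > 10: keep 14

14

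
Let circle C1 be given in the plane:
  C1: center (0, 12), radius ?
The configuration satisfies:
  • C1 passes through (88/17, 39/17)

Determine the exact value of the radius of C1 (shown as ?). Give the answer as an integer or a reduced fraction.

11

1. [C1∋P]  r_C1² − 121 = 0  ⇒  r_C1 = 11 (r>0 drops 1)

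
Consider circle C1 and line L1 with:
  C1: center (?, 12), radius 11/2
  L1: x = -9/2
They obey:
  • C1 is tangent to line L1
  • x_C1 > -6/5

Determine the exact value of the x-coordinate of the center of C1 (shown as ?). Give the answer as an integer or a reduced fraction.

1. [C1‖L1]  x_C1² + 9x_C1 − 10 = 0  ⇒  x_C1 = -10 or 1
2. given x_C1 > -6/5: keep 1

1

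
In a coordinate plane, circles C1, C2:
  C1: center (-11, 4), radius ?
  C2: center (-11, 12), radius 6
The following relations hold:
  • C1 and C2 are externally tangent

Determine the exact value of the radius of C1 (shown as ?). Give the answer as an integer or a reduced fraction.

2

1. [ext C1·C2]  r_C1² + 12r_C1 − 28 = 0  ⇒  r_C1 = 2 (r>0 drops 1)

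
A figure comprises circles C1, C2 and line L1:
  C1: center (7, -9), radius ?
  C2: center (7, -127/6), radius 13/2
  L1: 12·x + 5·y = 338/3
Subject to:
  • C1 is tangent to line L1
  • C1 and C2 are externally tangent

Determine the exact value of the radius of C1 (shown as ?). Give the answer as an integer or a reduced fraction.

17/3

1. [C1‖L1]  r_C1² − 289/9 = 0  ⇒  r_C1 = 17/3 (r>0 drops 1)
2. [ext C1·C2]  r_C1² + 13r_C1 − 952/9 = 0  ⇒  r_C1 = 17/3 (r>0 drops 1)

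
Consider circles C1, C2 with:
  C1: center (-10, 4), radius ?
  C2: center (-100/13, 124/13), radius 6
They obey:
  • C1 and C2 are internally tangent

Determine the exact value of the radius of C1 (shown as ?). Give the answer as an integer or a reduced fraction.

1. [int C1,C2]  r_C1² − 12r_C1 = 0  ⇒  r_C1 = 12 (r>0 drops 1)

12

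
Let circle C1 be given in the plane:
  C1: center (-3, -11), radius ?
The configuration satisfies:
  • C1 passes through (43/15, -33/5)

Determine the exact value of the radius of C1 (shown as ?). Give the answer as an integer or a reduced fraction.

22/3

1. [C1∋P]  r_C1² − 484/9 = 0  ⇒  r_C1 = 22/3 (r>0 drops 1)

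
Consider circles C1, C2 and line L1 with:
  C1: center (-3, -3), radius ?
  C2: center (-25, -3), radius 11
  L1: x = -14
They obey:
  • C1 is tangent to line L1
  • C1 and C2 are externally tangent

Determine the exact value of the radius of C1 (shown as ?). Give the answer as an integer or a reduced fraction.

1. [C1‖L1]  r_C1² − 121 = 0  ⇒  r_C1 = 11 (r>0 drops 1)
2. [ext C1·C2]  r_C1² + 22r_C1 − 363 = 0  ⇒  r_C1 = 11 (r>0 drops 1)

11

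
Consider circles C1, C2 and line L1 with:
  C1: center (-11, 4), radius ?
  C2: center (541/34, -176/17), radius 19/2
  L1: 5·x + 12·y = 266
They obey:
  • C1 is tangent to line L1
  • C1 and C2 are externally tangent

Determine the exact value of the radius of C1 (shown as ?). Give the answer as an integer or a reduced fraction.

21

1. [C1‖L1]  r_C1² − 441 = 0  ⇒  r_C1 = 21 (r>0 drops 1)
2. [ext C1·C2]  r_C1² + 19r_C1 − 840 = 0  ⇒  r_C1 = 21 (r>0 drops 1)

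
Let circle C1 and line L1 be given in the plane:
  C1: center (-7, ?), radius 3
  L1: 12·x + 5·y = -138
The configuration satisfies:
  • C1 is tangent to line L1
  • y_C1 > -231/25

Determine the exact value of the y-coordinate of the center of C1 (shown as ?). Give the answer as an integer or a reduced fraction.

1. [C1‖L1]  y_C1² + (108/5)y_C1 + 279/5 = 0  ⇒  y_C1 = -93/5 or -3
2. given y_C1 > -231/25: keep -3

-3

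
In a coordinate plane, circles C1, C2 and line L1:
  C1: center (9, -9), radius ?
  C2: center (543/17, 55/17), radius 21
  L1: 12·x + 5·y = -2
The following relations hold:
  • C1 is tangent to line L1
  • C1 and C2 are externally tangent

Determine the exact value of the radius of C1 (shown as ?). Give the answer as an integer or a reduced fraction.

1. [C1‖L1]  r_C1² − 25 = 0  ⇒  r_C1 = 5 (r>0 drops 1)
2. [ext C1·C2]  r_C1² + 42r_C1 − 235 = 0  ⇒  r_C1 = 5 (r>0 drops 1)

5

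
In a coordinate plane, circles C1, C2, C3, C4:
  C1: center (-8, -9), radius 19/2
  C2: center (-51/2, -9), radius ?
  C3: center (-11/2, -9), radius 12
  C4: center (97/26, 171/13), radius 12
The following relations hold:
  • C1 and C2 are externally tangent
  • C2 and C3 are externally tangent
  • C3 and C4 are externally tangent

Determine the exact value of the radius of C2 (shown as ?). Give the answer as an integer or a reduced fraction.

8

1. [ext C1·C2]  r_C2² + 19r_C2 − 216 = 0  ⇒  r_C2 = 8 (r>0 drops 1)
2. [ext C2·C3]  r_C2² + 24r_C2 − 256 = 0  ⇒  r_C2 = 8 (r>0 drops 1)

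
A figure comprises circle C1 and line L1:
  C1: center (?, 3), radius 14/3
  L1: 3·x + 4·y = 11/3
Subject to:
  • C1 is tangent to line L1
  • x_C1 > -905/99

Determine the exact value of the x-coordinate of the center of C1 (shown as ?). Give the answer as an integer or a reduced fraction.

1. [C1‖L1]  x_C1² + (50/9)x_C1 − 475/9 = 0  ⇒  x_C1 = -95/9 or 5
2. given x_C1 > -905/99: keep 5

5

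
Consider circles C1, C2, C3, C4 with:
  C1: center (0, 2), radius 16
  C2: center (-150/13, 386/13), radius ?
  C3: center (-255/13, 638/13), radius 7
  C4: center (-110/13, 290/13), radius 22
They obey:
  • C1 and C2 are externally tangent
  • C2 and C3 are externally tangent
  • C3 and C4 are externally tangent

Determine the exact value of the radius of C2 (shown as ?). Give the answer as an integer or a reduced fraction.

1. [ext C1·C2]  r_C2² + 32r_C2 − 644 = 0  ⇒  r_C2 = 14 (r>0 drops 1)
2. [ext C2·C3]  r_C2² + 14r_C2 − 392 = 0  ⇒  r_C2 = 14 (r>0 drops 1)

14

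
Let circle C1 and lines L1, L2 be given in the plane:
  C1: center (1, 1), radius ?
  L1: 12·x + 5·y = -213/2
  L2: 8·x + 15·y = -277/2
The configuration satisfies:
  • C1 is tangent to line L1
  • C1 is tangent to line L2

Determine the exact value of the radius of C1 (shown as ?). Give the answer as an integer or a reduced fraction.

19/2

1. [C1‖L1]  r_C1² − 361/4 = 0  ⇒  r_C1 = 19/2 (r>0 drops 1)
2. [C1‖L2]  r_C1² − 361/4 = 0  ⇒  r_C1 = 19/2 (r>0 drops 1)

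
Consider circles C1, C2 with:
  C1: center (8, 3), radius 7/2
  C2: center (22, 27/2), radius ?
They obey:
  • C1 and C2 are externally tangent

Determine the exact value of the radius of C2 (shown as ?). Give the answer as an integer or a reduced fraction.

14

1. [ext C1·C2]  r_C2² + 7r_C2 − 294 = 0  ⇒  r_C2 = 14 (r>0 drops 1)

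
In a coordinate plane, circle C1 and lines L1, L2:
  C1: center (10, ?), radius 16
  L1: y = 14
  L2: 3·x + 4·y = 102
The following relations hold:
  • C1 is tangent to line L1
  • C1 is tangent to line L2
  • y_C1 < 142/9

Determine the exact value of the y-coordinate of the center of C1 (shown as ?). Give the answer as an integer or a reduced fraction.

-2

1. [C1‖L1]  y_C1² − 28y_C1 − 60 = 0  ⇒  y_C1 = -2 or 30
2. [C1‖L2]  y_C1² − 36y_C1 − 76 = 0  ⇒  y_C1 = -2 or 38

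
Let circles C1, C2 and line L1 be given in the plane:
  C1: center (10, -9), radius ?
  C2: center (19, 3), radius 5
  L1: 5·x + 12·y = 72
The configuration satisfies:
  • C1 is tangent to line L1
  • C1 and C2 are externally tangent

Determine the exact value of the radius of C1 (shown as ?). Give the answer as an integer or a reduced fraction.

1. [C1‖L1]  r_C1² − 100 = 0  ⇒  r_C1 = 10 (r>0 drops 1)
2. [ext C1·C2]  r_C1² + 10r_C1 − 200 = 0  ⇒  r_C1 = 10 (r>0 drops 1)

10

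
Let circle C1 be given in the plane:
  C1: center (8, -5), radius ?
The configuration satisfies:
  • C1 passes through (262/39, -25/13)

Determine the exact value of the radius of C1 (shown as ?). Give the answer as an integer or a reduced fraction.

1. [C1∋P]  r_C1² − 100/9 = 0  ⇒  r_C1 = 10/3 (r>0 drops 1)

10/3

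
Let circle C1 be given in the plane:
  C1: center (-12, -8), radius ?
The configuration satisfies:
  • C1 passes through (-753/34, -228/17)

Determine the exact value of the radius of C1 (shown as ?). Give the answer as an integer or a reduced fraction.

23/2

1. [C1∋P]  r_C1² − 529/4 = 0  ⇒  r_C1 = 23/2 (r>0 drops 1)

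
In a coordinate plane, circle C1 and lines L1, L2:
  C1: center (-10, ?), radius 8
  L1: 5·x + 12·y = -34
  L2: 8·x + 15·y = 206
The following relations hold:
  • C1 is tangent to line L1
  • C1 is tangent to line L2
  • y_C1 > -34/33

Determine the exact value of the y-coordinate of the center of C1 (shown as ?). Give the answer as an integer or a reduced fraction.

1. [C1‖L1]  y_C1² − (8/3)y_C1 − 220/3 = 0  ⇒  y_C1 = -22/3 or 10
2. [C1‖L2]  y_C1² − (572/15)y_C1 + 844/3 = 0  ⇒  y_C1 = 10 or 422/15

10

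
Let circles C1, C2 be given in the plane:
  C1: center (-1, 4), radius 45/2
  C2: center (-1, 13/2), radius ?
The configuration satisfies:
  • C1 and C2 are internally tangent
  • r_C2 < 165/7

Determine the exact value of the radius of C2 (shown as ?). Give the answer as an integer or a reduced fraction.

20

1. [int C1,C2]  r_C2² − 45r_C2 + 500 = 0  ⇒  r_C2 = 20 or 25
2. given r_C2 < 165/7: keep 20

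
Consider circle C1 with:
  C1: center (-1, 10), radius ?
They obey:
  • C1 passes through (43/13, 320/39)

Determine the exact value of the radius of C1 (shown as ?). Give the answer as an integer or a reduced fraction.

14/3

1. [C1∋P]  r_C1² − 196/9 = 0  ⇒  r_C1 = 14/3 (r>0 drops 1)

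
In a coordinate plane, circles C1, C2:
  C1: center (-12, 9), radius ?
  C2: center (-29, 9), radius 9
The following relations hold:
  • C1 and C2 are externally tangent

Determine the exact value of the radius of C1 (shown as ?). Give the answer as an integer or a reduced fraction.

8

1. [ext C1·C2]  r_C1² + 18r_C1 − 208 = 0  ⇒  r_C1 = 8 (r>0 drops 1)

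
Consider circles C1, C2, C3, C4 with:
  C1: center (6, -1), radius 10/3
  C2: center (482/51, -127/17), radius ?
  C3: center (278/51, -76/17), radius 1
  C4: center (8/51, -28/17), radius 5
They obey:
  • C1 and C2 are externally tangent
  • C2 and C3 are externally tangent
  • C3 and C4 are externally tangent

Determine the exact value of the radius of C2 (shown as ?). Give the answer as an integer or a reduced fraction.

1. [ext C1·C2]  r_C2² + (20/3)r_C2 − 128/3 = 0  ⇒  r_C2 = 4 (r>0 drops 1)
2. [ext C2·C3]  r_C2² + 2r_C2 − 24 = 0  ⇒  r_C2 = 4 (r>0 drops 1)

4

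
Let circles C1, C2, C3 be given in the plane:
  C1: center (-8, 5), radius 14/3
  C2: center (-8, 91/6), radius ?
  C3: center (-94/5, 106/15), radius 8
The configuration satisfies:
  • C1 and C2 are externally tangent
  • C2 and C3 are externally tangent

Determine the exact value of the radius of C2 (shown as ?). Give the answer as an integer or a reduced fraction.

1. [ext C1·C2]  r_C2² + (28/3)r_C2 − 979/12 = 0  ⇒  r_C2 = 11/2 (r>0 drops 1)
2. [ext C2·C3]  r_C2² + 16r_C2 − 473/4 = 0  ⇒  r_C2 = 11/2 (r>0 drops 1)

11/2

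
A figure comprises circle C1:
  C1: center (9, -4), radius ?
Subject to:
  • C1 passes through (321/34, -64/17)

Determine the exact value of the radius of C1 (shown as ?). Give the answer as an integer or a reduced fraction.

1. [C1∋P]  r_C1² − 1/4 = 0  ⇒  r_C1 = 1/2 (r>0 drops 1)

1/2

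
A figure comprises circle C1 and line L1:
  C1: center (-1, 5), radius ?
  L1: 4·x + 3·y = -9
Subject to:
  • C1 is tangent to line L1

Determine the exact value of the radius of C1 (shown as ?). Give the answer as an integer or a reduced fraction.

1. [C1‖L1]  r_C1² − 16 = 0  ⇒  r_C1 = 4 (r>0 drops 1)

4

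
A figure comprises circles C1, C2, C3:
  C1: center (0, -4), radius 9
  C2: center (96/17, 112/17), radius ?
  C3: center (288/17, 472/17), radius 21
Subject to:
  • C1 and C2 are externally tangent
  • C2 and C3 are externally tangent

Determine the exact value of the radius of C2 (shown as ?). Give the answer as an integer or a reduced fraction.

1. [ext C1·C2]  r_C2² + 18r_C2 − 63 = 0  ⇒  r_C2 = 3 (r>0 drops 1)
2. [ext C2·C3]  r_C2² + 42r_C2 − 135 = 0  ⇒  r_C2 = 3 (r>0 drops 1)

3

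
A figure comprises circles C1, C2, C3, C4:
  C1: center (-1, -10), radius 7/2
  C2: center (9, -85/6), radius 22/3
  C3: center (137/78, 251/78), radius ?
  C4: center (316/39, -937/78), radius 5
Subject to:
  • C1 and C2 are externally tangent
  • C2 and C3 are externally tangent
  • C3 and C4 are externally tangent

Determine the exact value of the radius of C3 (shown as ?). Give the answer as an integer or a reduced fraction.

1. [ext C2·C3]  r_C3² + (44/3)r_C3 − 3611/12 = 0  ⇒  r_C3 = 23/2 (r>0 drops 1)
2. [ext C3·C4]  r_C3² + 10r_C3 − 989/4 = 0  ⇒  r_C3 = 23/2 (r>0 drops 1)

23/2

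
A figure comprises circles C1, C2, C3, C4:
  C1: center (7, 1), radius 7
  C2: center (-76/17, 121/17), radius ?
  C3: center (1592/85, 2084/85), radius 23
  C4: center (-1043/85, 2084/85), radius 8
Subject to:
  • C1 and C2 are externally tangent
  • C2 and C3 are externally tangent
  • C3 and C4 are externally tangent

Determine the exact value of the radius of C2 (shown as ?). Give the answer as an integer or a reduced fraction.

6

1. [ext C1·C2]  r_C2² + 14r_C2 − 120 = 0  ⇒  r_C2 = 6 (r>0 drops 1)
2. [ext C2·C3]  r_C2² + 46r_C2 − 312 = 0  ⇒  r_C2 = 6 (r>0 drops 1)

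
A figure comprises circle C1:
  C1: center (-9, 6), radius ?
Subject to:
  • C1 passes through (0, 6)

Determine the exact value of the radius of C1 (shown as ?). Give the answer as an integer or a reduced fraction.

9

1. [C1∋P]  r_C1² − 81 = 0  ⇒  r_C1 = 9 (r>0 drops 1)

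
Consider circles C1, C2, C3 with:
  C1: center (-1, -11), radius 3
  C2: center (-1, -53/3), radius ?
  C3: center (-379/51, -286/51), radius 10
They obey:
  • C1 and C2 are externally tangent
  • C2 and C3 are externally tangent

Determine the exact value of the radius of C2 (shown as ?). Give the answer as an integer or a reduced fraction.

1. [ext C1·C2]  r_C2² + 6r_C2 − 319/9 = 0  ⇒  r_C2 = 11/3 (r>0 drops 1)
2. [ext C2·C3]  r_C2² + 20r_C2 − 781/9 = 0  ⇒  r_C2 = 11/3 (r>0 drops 1)

11/3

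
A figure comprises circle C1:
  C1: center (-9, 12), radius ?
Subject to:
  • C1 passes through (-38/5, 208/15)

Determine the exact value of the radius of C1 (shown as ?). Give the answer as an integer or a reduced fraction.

7/3

1. [C1∋P]  r_C1² − 49/9 = 0  ⇒  r_C1 = 7/3 (r>0 drops 1)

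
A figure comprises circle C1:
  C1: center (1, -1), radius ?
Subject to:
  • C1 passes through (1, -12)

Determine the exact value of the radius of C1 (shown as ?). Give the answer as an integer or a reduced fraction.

1. [C1∋P]  r_C1² − 121 = 0  ⇒  r_C1 = 11 (r>0 drops 1)

11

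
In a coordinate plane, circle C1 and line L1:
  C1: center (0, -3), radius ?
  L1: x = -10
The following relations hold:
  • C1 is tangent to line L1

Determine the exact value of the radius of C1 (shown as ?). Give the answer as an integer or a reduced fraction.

10

1. [C1‖L1]  r_C1² − 100 = 0  ⇒  r_C1 = 10 (r>0 drops 1)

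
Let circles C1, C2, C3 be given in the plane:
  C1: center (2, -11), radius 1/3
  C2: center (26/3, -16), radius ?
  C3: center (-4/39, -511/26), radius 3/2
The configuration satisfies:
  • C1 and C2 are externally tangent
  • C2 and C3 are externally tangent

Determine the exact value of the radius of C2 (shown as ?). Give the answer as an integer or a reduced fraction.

1. [ext C1·C2]  r_C2² + (2/3)r_C2 − 208/3 = 0  ⇒  r_C2 = 8 (r>0 drops 1)
2. [ext C2·C3]  r_C2² + 3r_C2 − 88 = 0  ⇒  r_C2 = 8 (r>0 drops 1)

8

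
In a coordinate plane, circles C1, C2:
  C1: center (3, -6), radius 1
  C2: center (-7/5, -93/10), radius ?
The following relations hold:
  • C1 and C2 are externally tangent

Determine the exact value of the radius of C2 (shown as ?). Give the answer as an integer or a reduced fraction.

1. [ext C1·C2]  r_C2² + 2r_C2 − 117/4 = 0  ⇒  r_C2 = 9/2 (r>0 drops 1)

9/2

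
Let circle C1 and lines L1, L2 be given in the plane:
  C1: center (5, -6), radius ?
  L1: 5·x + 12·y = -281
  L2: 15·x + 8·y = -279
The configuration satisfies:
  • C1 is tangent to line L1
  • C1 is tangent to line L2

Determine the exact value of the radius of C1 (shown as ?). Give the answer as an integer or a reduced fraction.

1. [C1‖L1]  r_C1² − 324 = 0  ⇒  r_C1 = 18 (r>0 drops 1)
2. [C1‖L2]  r_C1² − 324 = 0  ⇒  r_C1 = 18 (r>0 drops 1)

18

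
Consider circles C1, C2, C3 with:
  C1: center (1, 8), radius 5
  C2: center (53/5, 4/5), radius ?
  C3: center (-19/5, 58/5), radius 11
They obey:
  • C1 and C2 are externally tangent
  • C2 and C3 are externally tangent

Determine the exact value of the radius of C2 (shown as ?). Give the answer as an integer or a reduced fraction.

1. [ext C1·C2]  r_C2² + 10r_C2 − 119 = 0  ⇒  r_C2 = 7 (r>0 drops 1)
2. [ext C2·C3]  r_C2² + 22r_C2 − 203 = 0  ⇒  r_C2 = 7 (r>0 drops 1)

7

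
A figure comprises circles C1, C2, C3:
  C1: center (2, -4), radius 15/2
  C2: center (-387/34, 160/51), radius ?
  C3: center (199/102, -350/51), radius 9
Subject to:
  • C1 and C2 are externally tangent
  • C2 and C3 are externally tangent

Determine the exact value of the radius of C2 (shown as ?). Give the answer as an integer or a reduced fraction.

23/3

1. [ext C1·C2]  r_C2² + 15r_C2 − 1564/9 = 0  ⇒  r_C2 = 23/3 (r>0 drops 1)
2. [ext C2·C3]  r_C2² + 18r_C2 − 1771/9 = 0  ⇒  r_C2 = 23/3 (r>0 drops 1)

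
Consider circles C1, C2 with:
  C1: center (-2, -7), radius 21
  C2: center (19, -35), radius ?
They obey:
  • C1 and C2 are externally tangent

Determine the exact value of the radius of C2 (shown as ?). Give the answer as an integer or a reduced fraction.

1. [ext C1·C2]  r_C2² + 42r_C2 − 784 = 0  ⇒  r_C2 = 14 (r>0 drops 1)

14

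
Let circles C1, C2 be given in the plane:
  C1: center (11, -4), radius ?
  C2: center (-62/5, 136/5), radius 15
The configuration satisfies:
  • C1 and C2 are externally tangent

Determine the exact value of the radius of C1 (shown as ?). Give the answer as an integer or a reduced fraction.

24

1. [ext C1·C2]  r_C1² + 30r_C1 − 1296 = 0  ⇒  r_C1 = 24 (r>0 drops 1)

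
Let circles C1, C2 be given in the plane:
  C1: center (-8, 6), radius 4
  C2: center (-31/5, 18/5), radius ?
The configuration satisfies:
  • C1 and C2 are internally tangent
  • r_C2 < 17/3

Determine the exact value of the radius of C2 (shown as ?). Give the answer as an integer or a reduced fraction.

1

1. [int C1,C2]  r_C2² − 8r_C2 + 7 = 0  ⇒  r_C2 = 1 or 7
2. given r_C2 < 17/3: keep 1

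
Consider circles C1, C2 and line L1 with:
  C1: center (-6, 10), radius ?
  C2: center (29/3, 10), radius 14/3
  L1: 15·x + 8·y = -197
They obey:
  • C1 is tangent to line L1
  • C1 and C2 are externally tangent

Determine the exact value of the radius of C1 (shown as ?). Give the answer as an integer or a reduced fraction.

11

1. [C1‖L1]  r_C1² − 121 = 0  ⇒  r_C1 = 11 (r>0 drops 1)
2. [ext C1·C2]  r_C1² + (28/3)r_C1 − 671/3 = 0  ⇒  r_C1 = 11 (r>0 drops 1)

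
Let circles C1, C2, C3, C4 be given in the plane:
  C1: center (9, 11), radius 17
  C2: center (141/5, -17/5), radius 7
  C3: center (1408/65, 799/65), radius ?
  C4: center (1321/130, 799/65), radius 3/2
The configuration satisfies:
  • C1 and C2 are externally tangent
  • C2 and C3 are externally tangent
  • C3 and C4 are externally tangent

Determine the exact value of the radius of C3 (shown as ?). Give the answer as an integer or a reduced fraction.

10

1. [ext C2·C3]  r_C3² + 14r_C3 − 240 = 0  ⇒  r_C3 = 10 (r>0 drops 1)
2. [ext C3·C4]  r_C3² + 3r_C3 − 130 = 0  ⇒  r_C3 = 10 (r>0 drops 1)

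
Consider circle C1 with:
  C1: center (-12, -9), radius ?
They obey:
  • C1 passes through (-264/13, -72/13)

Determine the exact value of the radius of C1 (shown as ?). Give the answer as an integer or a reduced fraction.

1. [C1∋P]  r_C1² − 81 = 0  ⇒  r_C1 = 9 (r>0 drops 1)

9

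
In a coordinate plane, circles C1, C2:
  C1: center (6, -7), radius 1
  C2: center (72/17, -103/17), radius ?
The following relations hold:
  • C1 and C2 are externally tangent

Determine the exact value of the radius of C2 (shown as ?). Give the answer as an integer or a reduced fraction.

1

1. [ext C1·C2]  r_C2² + 2r_C2 − 3 = 0  ⇒  r_C2 = 1 (r>0 drops 1)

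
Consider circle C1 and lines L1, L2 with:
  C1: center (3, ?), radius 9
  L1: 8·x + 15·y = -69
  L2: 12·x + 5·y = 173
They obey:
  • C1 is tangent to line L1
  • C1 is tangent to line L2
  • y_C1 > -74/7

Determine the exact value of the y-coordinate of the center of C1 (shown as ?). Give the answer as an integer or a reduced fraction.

1. [C1‖L1]  y_C1² + (62/5)y_C1 − 328/5 = 0  ⇒  y_C1 = -82/5 or 4
2. [C1‖L2]  y_C1² − (274/5)y_C1 + 1016/5 = 0  ⇒  y_C1 = 4 or 254/5

4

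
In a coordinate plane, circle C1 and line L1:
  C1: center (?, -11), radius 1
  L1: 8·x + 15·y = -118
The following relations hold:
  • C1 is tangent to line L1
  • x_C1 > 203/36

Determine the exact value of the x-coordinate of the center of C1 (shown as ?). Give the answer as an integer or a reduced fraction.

1. [C1‖L1]  x_C1² − (47/4)x_C1 + 30 = 0  ⇒  x_C1 = 15/4 or 8
2. given x_C1 > 203/36: keep 8

8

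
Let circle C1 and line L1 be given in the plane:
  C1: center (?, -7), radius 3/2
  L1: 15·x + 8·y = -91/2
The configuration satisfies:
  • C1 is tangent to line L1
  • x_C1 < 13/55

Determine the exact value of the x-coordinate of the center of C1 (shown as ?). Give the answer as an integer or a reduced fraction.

-1

1. [C1‖L1]  x_C1² − (7/5)x_C1 − 12/5 = 0  ⇒  x_C1 = -1 or 12/5
2. given x_C1 < 13/55: keep -1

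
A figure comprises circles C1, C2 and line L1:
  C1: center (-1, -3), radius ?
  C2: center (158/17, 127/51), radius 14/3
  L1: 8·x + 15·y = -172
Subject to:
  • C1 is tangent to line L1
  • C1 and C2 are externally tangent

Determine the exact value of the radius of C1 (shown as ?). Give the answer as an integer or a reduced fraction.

1. [C1‖L1]  r_C1² − 49 = 0  ⇒  r_C1 = 7 (r>0 drops 1)
2. [ext C1·C2]  r_C1² + (28/3)r_C1 − 343/3 = 0  ⇒  r_C1 = 7 (r>0 drops 1)

7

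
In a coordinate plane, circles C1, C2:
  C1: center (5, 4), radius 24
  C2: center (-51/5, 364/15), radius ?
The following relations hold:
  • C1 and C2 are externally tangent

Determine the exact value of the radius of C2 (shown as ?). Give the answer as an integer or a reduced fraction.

4/3

1. [ext C1·C2]  r_C2² + 48r_C2 − 592/9 = 0  ⇒  r_C2 = 4/3 (r>0 drops 1)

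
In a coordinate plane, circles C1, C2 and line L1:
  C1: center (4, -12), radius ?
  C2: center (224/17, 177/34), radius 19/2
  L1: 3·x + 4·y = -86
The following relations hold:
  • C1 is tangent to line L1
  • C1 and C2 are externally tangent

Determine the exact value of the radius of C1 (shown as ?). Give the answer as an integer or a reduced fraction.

1. [C1‖L1]  r_C1² − 100 = 0  ⇒  r_C1 = 10 (r>0 drops 1)
2. [ext C1·C2]  r_C1² + 19r_C1 − 290 = 0  ⇒  r_C1 = 10 (r>0 drops 1)

10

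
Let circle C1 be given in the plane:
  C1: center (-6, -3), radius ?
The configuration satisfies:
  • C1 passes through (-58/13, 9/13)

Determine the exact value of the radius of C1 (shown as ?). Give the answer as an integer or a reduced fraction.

4

1. [C1∋P]  r_C1² − 16 = 0  ⇒  r_C1 = 4 (r>0 drops 1)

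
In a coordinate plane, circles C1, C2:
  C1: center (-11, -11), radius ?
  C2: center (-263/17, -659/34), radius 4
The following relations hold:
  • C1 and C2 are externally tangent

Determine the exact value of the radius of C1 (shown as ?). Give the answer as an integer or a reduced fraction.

11/2

1. [ext C1·C2]  r_C1² + 8r_C1 − 297/4 = 0  ⇒  r_C1 = 11/2 (r>0 drops 1)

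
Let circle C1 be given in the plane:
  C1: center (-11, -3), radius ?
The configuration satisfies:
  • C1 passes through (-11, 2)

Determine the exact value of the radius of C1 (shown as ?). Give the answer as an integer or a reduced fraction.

1. [C1∋P]  r_C1² − 25 = 0  ⇒  r_C1 = 5 (r>0 drops 1)

5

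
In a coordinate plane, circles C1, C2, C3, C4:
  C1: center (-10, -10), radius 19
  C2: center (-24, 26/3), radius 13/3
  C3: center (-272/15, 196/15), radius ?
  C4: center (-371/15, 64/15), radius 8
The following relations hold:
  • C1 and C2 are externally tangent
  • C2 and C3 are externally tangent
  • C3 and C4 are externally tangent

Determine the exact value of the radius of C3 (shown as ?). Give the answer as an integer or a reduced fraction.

1. [ext C2·C3]  r_C3² + (26/3)r_C3 − 35 = 0  ⇒  r_C3 = 3 (r>0 drops 1)
2. [ext C3·C4]  r_C3² + 16r_C3 − 57 = 0  ⇒  r_C3 = 3 (r>0 drops 1)

3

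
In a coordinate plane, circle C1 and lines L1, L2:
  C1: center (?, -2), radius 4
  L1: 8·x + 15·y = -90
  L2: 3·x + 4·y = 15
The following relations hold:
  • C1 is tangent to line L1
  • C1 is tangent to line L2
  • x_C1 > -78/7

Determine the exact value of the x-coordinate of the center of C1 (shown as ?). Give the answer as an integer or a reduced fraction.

1. [C1‖L1]  x_C1² + 15x_C1 − 16 = 0  ⇒  x_C1 = -16 or 1
2. [C1‖L2]  x_C1² − (46/3)x_C1 + 43/3 = 0  ⇒  x_C1 = 1 or 43/3

1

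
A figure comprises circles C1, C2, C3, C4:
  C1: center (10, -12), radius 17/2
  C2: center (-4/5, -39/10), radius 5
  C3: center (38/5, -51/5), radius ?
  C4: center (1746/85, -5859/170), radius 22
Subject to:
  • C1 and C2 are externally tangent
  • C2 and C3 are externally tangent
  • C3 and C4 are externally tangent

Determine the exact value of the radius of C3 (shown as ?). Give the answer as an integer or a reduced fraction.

1. [ext C2·C3]  r_C3² + 10r_C3 − 341/4 = 0  ⇒  r_C3 = 11/2 (r>0 drops 1)
2. [ext C3·C4]  r_C3² + 44r_C3 − 1089/4 = 0  ⇒  r_C3 = 11/2 (r>0 drops 1)

11/2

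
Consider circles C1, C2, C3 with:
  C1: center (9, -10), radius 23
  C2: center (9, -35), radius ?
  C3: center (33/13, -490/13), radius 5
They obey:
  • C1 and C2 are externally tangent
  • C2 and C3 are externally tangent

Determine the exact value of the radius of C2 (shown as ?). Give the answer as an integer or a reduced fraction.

2

1. [ext C1·C2]  r_C2² + 46r_C2 − 96 = 0  ⇒  r_C2 = 2 (r>0 drops 1)
2. [ext C2·C3]  r_C2² + 10r_C2 − 24 = 0  ⇒  r_C2 = 2 (r>0 drops 1)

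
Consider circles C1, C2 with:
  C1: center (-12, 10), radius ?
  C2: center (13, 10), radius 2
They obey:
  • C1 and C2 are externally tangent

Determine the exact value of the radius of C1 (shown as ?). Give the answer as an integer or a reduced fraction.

1. [ext C1·C2]  r_C1² + 4r_C1 − 621 = 0  ⇒  r_C1 = 23 (r>0 drops 1)

23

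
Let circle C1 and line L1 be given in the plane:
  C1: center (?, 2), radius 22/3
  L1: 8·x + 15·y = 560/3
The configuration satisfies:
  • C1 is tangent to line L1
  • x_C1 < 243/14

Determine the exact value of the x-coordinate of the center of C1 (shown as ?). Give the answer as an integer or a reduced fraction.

1. [C1‖L1]  x_C1² − (235/6)x_C1 + 422/3 = 0  ⇒  x_C1 = 4 or 211/6
2. given x_C1 < 243/14: keep 4

4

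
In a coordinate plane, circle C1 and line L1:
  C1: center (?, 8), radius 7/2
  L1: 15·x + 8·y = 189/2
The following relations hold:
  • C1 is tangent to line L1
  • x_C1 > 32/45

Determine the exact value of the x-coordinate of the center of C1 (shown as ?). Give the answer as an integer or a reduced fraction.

6

1. [C1‖L1]  x_C1² − (61/15)x_C1 − 58/5 = 0  ⇒  x_C1 = -29/15 or 6
2. given x_C1 > 32/45: keep 6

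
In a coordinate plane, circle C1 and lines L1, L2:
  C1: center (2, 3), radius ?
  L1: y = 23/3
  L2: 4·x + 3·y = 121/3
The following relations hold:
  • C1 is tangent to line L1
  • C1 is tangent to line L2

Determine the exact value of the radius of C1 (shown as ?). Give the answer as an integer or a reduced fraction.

14/3

1. [C1‖L1]  r_C1² − 196/9 = 0  ⇒  r_C1 = 14/3 (r>0 drops 1)
2. [C1‖L2]  r_C1² − 196/9 = 0  ⇒  r_C1 = 14/3 (r>0 drops 1)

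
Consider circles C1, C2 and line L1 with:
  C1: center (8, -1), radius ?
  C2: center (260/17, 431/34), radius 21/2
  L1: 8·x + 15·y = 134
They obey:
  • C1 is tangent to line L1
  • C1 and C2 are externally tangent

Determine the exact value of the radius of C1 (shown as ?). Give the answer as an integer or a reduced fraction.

1. [C1‖L1]  r_C1² − 25 = 0  ⇒  r_C1 = 5 (r>0 drops 1)
2. [ext C1·C2]  r_C1² + 21r_C1 − 130 = 0  ⇒  r_C1 = 5 (r>0 drops 1)

5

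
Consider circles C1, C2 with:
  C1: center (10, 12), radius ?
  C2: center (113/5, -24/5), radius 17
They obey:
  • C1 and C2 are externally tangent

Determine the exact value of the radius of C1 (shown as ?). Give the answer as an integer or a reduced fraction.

1. [ext C1·C2]  r_C1² + 34r_C1 − 152 = 0  ⇒  r_C1 = 4 (r>0 drops 1)

4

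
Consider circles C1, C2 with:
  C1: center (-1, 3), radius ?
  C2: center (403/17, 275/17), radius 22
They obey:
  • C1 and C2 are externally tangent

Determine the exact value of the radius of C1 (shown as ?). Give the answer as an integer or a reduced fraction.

1. [ext C1·C2]  r_C1² + 44r_C1 − 300 = 0  ⇒  r_C1 = 6 (r>0 drops 1)

6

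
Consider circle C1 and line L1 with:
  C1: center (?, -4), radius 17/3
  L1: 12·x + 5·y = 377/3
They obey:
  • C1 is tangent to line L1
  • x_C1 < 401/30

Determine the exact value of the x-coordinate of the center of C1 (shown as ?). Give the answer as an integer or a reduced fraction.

1. [C1‖L1]  x_C1² − (437/18)x_C1 + 329/3 = 0  ⇒  x_C1 = 6 or 329/18
2. given x_C1 < 401/30: keep 6

6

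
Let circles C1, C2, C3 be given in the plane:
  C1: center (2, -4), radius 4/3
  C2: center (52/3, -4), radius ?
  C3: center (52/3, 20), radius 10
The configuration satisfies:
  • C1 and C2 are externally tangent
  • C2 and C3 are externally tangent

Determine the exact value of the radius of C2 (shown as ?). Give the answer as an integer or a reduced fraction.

14

1. [ext C1·C2]  r_C2² + (8/3)r_C2 − 700/3 = 0  ⇒  r_C2 = 14 (r>0 drops 1)
2. [ext C2·C3]  r_C2² + 20r_C2 − 476 = 0  ⇒  r_C2 = 14 (r>0 drops 1)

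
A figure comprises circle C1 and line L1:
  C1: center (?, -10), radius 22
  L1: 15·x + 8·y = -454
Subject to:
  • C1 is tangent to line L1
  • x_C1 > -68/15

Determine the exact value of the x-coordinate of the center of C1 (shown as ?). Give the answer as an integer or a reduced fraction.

0

1. [C1‖L1]  x_C1² + (748/15)x_C1 = 0  ⇒  x_C1 = -748/15 or 0
2. given x_C1 > -68/15: keep 0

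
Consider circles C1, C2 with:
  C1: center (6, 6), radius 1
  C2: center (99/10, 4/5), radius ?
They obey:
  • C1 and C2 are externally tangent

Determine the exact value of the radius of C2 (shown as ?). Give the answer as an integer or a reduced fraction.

1. [ext C1·C2]  r_C2² + 2r_C2 − 165/4 = 0  ⇒  r_C2 = 11/2 (r>0 drops 1)

11/2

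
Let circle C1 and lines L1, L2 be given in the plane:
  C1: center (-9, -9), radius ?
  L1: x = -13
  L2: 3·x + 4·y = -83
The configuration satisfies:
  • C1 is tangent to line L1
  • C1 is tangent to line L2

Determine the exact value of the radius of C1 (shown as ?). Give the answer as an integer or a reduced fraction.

1. [C1‖L1]  r_C1² − 16 = 0  ⇒  r_C1 = 4 (r>0 drops 1)
2. [C1‖L2]  r_C1² − 16 = 0  ⇒  r_C1 = 4 (r>0 drops 1)

4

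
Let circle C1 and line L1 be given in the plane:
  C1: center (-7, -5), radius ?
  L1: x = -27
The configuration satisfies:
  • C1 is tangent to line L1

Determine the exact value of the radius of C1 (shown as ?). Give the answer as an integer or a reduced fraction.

1. [C1‖L1]  r_C1² − 400 = 0  ⇒  r_C1 = 20 (r>0 drops 1)

20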